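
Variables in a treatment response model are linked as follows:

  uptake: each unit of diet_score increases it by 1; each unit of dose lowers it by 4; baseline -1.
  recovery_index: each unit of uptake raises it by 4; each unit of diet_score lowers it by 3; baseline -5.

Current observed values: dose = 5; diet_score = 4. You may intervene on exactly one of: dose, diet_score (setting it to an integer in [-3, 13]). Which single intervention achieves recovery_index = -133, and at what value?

set dose = 8

Intervening on dose: with other inputs at their observed values, recovery_index = -16*dose - 5. Solving for -133 gives dose = 8, within [-3, 13].
Intervening on diet_score: recovery_index = diet_score - 89. Reaching -133 requires diet_score = -44, outside [-3, 13].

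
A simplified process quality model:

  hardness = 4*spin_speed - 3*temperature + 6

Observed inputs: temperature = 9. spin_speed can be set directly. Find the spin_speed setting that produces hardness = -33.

spin_speed = -3

Substituting into the hardness equation gives hardness = 4*spin_speed - 21.
Solve 4*spin_speed - 21 = -33: spin_speed = (-33 + 21) / 4 = -3.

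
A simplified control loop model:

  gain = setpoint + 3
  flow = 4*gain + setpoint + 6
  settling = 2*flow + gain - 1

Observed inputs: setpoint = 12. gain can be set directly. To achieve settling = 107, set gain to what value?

gain = 8

Intervening on gain fixes its value directly, overriding its dependence on setpoint.
Substituting into the flow equation gives flow = 4*gain + 18.
Substituting into the settling equation gives settling = 9*gain + 35.
Solve 9*gain + 35 = 107: gain = (107 - 35) / 9 = 8.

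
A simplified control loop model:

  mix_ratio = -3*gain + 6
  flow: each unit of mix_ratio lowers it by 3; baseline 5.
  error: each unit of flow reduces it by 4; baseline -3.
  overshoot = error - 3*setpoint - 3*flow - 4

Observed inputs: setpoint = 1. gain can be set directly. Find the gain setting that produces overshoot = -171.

Substituting into the flow equation gives flow = 9*gain - 13.
So error = -36*gain + 49.
Substituting into the overshoot equation gives overshoot = -63*gain + 81.
Solve -63*gain + 81 = -171: gain = (-171 - 81) / -63 = 4.

gain = 4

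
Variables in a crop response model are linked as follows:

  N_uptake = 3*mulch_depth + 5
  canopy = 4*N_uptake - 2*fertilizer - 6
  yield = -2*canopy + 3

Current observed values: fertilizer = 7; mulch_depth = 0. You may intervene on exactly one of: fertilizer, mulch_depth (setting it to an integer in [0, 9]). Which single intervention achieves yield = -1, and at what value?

Intervening on fertilizer: with other inputs at their observed values, yield = 4*fertilizer - 25. Solving for -1 gives fertilizer = 6, within [0, 9].
Intervening on mulch_depth: yield = -24*mulch_depth + 3. Reaching -1 requires mulch_depth = 1/6, not an integer.

set fertilizer = 6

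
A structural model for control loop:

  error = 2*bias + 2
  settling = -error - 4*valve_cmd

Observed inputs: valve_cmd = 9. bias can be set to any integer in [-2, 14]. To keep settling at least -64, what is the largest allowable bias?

Substituting into the settling equation gives settling = -2*bias - 38.
Require -2*bias - 38 ≥ -64, so bias ≤ 13.
The largest integer in [-2, 14] satisfying this is 13.

bias = 13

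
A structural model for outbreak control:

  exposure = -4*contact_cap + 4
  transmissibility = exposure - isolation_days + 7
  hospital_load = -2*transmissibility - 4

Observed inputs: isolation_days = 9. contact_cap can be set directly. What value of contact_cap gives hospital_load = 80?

contact_cap = 11

Substituting into the transmissibility equation gives transmissibility = -4*contact_cap + 2.
Substituting into the hospital_load equation gives hospital_load = 8*contact_cap - 8.
Solve 8*contact_cap - 8 = 80: contact_cap = (80 + 8) / 8 = 11.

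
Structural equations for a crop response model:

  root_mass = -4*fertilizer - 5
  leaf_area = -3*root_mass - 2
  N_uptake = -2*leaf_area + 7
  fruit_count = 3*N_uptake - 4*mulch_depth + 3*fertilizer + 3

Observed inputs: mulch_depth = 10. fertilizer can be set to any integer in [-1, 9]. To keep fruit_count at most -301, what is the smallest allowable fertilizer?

fertilizer = 3

Substituting into the leaf_area equation gives leaf_area = 12*fertilizer + 13.
Substituting into the N_uptake equation gives N_uptake = -24*fertilizer - 19.
Substituting into the fruit_count equation gives fruit_count = -69*fertilizer - 94.
Require -69*fertilizer - 94 ≤ -301, so fertilizer ≥ 3.
The smallest integer in [-1, 9] satisfying this is 3.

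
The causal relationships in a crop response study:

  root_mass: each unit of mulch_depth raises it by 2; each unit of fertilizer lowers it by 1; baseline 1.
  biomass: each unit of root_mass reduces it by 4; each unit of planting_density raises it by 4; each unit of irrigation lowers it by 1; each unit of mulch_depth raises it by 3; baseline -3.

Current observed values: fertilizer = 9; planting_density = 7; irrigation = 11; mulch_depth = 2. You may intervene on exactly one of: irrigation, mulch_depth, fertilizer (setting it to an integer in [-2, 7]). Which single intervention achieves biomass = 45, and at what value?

Intervening on irrigation: with other inputs at their observed values, biomass = -irrigation + 47. Solving for 45 gives irrigation = 2, within [-2, 7].
Intervening on mulch_depth: biomass = -5*mulch_depth + 46. Reaching 45 requires mulch_depth = 1/5, not an integer.
Intervening on fertilizer: biomass = 4*fertilizer. Reaching 45 requires fertilizer = 45/4, not an integer.

set irrigation = 2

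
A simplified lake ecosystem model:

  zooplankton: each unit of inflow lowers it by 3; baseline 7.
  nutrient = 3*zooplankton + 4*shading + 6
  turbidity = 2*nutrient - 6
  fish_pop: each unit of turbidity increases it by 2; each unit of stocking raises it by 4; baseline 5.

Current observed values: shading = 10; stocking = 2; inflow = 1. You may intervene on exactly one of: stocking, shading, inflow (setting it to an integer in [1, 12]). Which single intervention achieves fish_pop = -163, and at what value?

Intervening on stocking: fish_pop = 4*stocking + 225. Reaching -163 requires stocking = -97, outside [1, 12].
Intervening on shading: fish_pop = 16*shading + 73. Reaching -163 requires shading = -59/4, not an integer.
Intervening on inflow: with other inputs at their observed values, fish_pop = -36*inflow + 269. Solving for -163 gives inflow = 12, within [1, 12].

set inflow = 12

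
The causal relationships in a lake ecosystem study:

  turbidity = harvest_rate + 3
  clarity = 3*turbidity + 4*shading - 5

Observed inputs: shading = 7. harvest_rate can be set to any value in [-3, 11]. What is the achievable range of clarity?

23 to 65

Substituting into the clarity equation gives clarity = 3*harvest_rate + 32.
Linear in harvest_rate, so extremes are at the endpoints: harvest_rate = -3 gives clarity = 23; harvest_rate = 11 gives clarity = 65.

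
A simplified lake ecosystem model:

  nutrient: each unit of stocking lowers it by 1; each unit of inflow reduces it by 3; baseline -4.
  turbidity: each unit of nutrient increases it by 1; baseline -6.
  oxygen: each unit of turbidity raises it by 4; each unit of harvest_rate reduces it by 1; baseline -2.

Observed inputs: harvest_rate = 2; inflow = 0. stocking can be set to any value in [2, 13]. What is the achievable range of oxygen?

-96 to -52

Substituting into the nutrient equation gives nutrient = -stocking - 4.
Substituting into the turbidity equation gives turbidity = -stocking - 10.
So oxygen = -4*stocking - 44.
Linear in stocking, so extremes are at the endpoints: stocking = 2 gives oxygen = -52; stocking = 13 gives oxygen = -96.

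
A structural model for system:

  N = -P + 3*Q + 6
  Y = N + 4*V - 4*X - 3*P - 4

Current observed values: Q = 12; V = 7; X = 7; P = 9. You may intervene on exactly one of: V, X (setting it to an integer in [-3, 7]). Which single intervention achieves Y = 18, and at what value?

Intervening on V: Y = 4*V - 26. Reaching 18 requires V = 11, outside [-3, 7].
Intervening on X: with other inputs at their observed values, Y = -4*X + 30. Solving for 18 gives X = 3, within [-3, 7].

set X = 3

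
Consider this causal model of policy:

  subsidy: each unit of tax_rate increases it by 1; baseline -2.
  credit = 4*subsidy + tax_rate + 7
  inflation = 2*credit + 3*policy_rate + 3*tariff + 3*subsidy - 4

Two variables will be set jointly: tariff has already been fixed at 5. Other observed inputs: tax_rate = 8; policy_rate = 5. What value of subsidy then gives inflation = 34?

With tariff held at 5:
Intervening on subsidy fixes its value directly, overriding its dependence on tax_rate.
Substituting into the credit equation gives credit = 4*subsidy + 15.
Substituting into the inflation equation gives inflation = 11*subsidy + 56.
Solve 11*subsidy + 56 = 34: subsidy = (34 - 56) / 11 = -2.

subsidy = -2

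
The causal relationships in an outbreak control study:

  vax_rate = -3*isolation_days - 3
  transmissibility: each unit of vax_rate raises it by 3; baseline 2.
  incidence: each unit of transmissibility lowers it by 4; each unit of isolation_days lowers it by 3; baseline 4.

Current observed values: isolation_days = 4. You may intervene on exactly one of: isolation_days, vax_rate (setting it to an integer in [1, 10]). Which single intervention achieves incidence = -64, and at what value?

Intervening on isolation_days: incidence = 33*isolation_days + 32. Reaching -64 requires isolation_days = -32/11, not an integer.
Intervening on vax_rate: with other inputs at their observed values, incidence = -12*vax_rate - 16. Solving for -64 gives vax_rate = 4, within [1, 10].

set vax_rate = 4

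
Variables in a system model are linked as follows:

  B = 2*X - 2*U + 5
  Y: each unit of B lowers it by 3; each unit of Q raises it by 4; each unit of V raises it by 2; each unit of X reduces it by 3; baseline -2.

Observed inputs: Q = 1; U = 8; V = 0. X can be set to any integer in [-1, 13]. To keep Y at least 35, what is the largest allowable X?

Substituting into the B equation gives B = 2*X - 11.
This gives Y = -9*X + 35.
Require -9*X + 35 ≥ 35, so X ≤ 0.
The largest integer in [-1, 13] satisfying this is 0.

X = 0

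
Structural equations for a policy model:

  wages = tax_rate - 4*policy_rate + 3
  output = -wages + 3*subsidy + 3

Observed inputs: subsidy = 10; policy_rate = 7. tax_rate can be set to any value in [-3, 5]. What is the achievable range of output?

Substituting into the wages equation gives wages = tax_rate - 25.
output becomes -tax_rate + 58.
Linear in tax_rate, so extremes are at the endpoints: tax_rate = -3 gives output = 61; tax_rate = 5 gives output = 53.

53 to 61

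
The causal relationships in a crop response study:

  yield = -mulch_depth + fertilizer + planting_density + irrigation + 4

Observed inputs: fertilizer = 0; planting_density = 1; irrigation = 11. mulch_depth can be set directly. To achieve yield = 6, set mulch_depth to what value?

Substituting into the yield equation gives yield = -mulch_depth + 16.
Solve -mulch_depth + 16 = 6: mulch_depth = (6 - 16) / -1 = 10.

mulch_depth = 10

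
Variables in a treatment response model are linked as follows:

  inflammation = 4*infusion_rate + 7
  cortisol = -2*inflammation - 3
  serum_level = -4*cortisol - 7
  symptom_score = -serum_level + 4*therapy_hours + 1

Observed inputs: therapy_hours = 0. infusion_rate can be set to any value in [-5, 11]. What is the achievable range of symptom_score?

Substituting into the cortisol equation gives cortisol = -8*infusion_rate - 17.
Substituting into the serum_level equation gives serum_level = 32*infusion_rate + 61.
So symptom_score = -32*infusion_rate - 60.
Linear in infusion_rate, so extremes are at the endpoints: infusion_rate = -5 gives symptom_score = 100; infusion_rate = 11 gives symptom_score = -412.

-412 to 100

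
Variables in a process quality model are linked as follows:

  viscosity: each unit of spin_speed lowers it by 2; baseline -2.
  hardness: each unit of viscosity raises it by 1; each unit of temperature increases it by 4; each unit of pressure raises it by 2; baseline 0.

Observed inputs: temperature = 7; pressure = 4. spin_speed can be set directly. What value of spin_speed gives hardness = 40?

spin_speed = -3

Substituting into the hardness equation gives hardness = -2*spin_speed + 34.
Solve -2*spin_speed + 34 = 40: spin_speed = (40 - 34) / -2 = -3.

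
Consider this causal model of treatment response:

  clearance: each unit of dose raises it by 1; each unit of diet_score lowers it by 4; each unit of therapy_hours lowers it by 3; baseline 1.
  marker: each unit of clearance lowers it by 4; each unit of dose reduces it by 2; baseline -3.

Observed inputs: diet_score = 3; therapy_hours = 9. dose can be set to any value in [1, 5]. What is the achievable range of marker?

Substituting into the clearance equation gives clearance = dose - 38.
This gives marker = -6*dose + 149.
Linear in dose, so extremes are at the endpoints: dose = 1 gives marker = 143; dose = 5 gives marker = 119.

119 to 143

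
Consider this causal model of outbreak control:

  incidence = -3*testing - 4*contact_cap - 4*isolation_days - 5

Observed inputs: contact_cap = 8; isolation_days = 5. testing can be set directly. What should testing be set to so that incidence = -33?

testing = -8

Substituting into the incidence equation gives incidence = -3*testing - 57.
Solve -3*testing - 57 = -33: testing = (-33 + 57) / -3 = -8.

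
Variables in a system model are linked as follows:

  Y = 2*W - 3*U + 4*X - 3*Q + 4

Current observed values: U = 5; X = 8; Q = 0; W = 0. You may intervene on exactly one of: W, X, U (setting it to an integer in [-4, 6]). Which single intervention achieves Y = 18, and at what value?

Intervening on W: Y = 2*W + 21. Reaching 18 requires W = -3/2, not an integer.
Intervening on X: Y = 4*X - 11. Reaching 18 requires X = 29/4, not an integer.
Intervening on U: with other inputs at their observed values, Y = -3*U + 36. Solving for 18 gives U = 6, within [-4, 6].

set U = 6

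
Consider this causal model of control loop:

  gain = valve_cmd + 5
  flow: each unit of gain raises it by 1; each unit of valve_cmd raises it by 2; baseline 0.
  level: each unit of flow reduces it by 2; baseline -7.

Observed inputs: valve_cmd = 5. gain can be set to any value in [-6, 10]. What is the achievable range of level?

-47 to -15

Intervening on gain fixes its value directly, overriding its dependence on valve_cmd.
Substituting into the flow equation gives flow = gain + 10.
Substituting into the level equation gives level = -2*gain - 27.
Linear in gain, so extremes are at the endpoints: gain = -6 gives level = -15; gain = 10 gives level = -47.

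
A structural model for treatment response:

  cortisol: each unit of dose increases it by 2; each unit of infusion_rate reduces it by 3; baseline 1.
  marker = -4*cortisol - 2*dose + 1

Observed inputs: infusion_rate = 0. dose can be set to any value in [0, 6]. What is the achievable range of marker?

Substituting into the cortisol equation gives cortisol = 2*dose + 1.
Substituting into the marker equation gives marker = -10*dose - 3.
Linear in dose, so extremes are at the endpoints: dose = 0 gives marker = -3; dose = 6 gives marker = -63.

-63 to -3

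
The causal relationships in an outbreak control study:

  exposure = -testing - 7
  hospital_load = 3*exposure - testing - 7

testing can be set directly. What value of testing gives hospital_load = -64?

Substituting into the hospital_load equation gives hospital_load = -4*testing - 28.
Solve -4*testing - 28 = -64: testing = (-64 + 28) / -4 = 9.

testing = 9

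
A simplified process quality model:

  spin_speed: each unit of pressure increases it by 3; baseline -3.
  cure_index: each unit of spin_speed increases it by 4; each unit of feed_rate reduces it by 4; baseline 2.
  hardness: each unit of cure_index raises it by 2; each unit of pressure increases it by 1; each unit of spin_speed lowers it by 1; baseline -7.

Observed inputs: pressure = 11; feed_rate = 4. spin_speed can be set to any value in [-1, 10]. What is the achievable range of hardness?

-31 to 46

Intervening on spin_speed fixes its value directly, overriding its dependence on pressure.
Substituting into the cure_index equation gives cure_index = 4*spin_speed - 14.
Substituting into the hardness equation gives hardness = 7*spin_speed - 24.
Linear in spin_speed, so extremes are at the endpoints: spin_speed = -1 gives hardness = -31; spin_speed = 10 gives hardness = 46.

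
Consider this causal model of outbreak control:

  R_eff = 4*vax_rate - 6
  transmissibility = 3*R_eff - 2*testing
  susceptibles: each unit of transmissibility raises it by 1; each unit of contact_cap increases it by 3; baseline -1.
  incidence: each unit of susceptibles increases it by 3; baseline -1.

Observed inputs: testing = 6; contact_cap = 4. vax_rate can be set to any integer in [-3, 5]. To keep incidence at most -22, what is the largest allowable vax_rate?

Substituting into the transmissibility equation gives transmissibility = 12*vax_rate - 30.
So susceptibles = 12*vax_rate - 19.
incidence becomes 36*vax_rate - 58.
Require 36*vax_rate - 58 ≤ -22, so vax_rate ≤ 1.
The largest integer in [-3, 5] satisfying this is 1.

vax_rate = 1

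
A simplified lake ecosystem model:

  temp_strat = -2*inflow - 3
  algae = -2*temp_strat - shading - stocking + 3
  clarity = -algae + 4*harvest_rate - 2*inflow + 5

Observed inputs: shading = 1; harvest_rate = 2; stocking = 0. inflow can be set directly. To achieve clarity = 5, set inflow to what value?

inflow = 0

Substituting into the algae equation gives algae = 4*inflow + 8.
Substituting into the clarity equation gives clarity = -6*inflow + 5.
Solve -6*inflow + 5 = 5: inflow = (5 - 5) / -6 = 0.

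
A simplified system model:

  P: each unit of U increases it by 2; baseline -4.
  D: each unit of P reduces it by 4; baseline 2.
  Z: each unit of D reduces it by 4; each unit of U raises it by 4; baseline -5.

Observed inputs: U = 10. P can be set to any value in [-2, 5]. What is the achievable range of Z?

-5 to 107

Intervening on P fixes its value directly, overriding its dependence on U.
Substituting into the Z equation gives Z = 16*P + 27.
Linear in P, so extremes are at the endpoints: P = -2 gives Z = -5; P = 5 gives Z = 107.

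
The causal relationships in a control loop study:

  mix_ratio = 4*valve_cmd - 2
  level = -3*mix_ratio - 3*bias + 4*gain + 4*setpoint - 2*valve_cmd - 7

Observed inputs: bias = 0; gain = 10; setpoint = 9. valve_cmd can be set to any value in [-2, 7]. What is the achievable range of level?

-23 to 103

Substituting into the level equation gives level = -14*valve_cmd + 75.
Linear in valve_cmd, so extremes are at the endpoints: valve_cmd = -2 gives level = 103; valve_cmd = 7 gives level = -23.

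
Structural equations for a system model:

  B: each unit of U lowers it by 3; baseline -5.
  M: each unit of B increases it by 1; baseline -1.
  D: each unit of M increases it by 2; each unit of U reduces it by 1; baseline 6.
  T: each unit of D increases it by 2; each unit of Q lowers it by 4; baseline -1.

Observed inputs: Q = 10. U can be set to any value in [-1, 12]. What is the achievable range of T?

Substituting into the M equation gives M = -3*U - 6.
Substituting into the D equation gives D = -7*U - 6.
This gives T = -14*U - 53.
Linear in U, so extremes are at the endpoints: U = -1 gives T = -39; U = 12 gives T = -221.

-221 to -39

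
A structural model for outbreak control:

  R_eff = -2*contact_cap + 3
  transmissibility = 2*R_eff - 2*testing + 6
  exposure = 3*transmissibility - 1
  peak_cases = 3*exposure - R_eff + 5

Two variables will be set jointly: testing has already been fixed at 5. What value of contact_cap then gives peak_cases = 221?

contact_cap = -6

With testing held at 5:
Substituting into the transmissibility equation gives transmissibility = -4*contact_cap + 2.
Substituting into the exposure equation gives exposure = -12*contact_cap + 5.
Substituting into the peak_cases equation gives peak_cases = -34*contact_cap + 17.
Solve -34*contact_cap + 17 = 221: contact_cap = (221 - 17) / -34 = -6.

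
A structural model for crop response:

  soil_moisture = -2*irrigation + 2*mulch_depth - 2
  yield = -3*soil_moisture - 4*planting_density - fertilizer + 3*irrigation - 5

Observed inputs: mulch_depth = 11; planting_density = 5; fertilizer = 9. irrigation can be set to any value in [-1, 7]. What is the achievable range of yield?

-103 to -31

Substituting into the soil_moisture equation gives soil_moisture = -2*irrigation + 20.
So yield = 9*irrigation - 94.
Linear in irrigation, so extremes are at the endpoints: irrigation = -1 gives yield = -103; irrigation = 7 gives yield = -31.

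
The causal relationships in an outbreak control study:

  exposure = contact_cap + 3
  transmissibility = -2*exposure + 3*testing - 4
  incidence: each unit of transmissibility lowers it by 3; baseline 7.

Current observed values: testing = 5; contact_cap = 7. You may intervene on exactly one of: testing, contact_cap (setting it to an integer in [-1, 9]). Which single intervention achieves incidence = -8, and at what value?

Intervening on testing: incidence = -9*testing + 79. Reaching -8 requires testing = 29/3, not an integer.
Intervening on contact_cap: with other inputs at their observed values, incidence = 6*contact_cap - 8. Solving for -8 gives contact_cap = 0, within [-1, 9].

set contact_cap = 0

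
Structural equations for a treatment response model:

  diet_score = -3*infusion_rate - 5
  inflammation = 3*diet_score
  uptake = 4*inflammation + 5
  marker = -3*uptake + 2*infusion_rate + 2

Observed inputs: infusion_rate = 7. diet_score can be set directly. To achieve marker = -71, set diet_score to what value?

Intervening on diet_score fixes its value directly, overriding its dependence on infusion_rate.
Substituting into the uptake equation gives uptake = 12*diet_score + 5.
Substituting into the marker equation gives marker = -36*diet_score + 1.
Solve -36*diet_score + 1 = -71: diet_score = (-71 - 1) / -36 = 2.

diet_score = 2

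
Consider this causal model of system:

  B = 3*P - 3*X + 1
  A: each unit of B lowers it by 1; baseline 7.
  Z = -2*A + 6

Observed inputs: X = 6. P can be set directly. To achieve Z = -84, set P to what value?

P = -7

Substituting into the B equation gives B = 3*P - 17.
Substituting into the A equation gives A = -3*P + 24.
Z becomes 6*P - 42.
Solve 6*P - 42 = -84: P = (-84 + 42) / 6 = -7.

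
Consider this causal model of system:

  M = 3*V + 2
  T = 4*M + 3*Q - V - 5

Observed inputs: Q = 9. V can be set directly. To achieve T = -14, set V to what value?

Substituting into the T equation gives T = 11*V + 30.
Solve 11*V + 30 = -14: V = (-14 - 30) / 11 = -4.

V = -4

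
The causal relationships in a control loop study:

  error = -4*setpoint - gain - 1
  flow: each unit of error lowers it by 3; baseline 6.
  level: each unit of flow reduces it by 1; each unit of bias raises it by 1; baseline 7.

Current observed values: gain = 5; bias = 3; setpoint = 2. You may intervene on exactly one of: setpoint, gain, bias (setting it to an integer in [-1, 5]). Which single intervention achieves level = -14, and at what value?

Intervening on setpoint: with other inputs at their observed values, level = -12*setpoint - 14. Solving for -14 gives setpoint = 0, within [-1, 5].
Intervening on gain: level = -3*gain - 23. Reaching -14 requires gain = -3, outside [-1, 5].
Intervening on bias: level = bias - 41. Reaching -14 requires bias = 27, outside [-1, 5].

set setpoint = 0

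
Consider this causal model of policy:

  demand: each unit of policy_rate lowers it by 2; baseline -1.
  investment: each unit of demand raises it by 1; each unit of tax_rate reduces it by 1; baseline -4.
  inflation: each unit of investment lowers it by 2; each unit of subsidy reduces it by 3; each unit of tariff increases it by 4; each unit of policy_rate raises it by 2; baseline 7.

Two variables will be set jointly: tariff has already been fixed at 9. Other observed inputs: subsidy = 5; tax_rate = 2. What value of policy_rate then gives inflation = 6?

With tariff held at 9:
Substituting into the investment equation gives investment = -2*policy_rate - 7.
Substituting into the inflation equation gives inflation = 6*policy_rate + 42.
Solve 6*policy_rate + 42 = 6: policy_rate = (6 - 42) / 6 = -6.

policy_rate = -6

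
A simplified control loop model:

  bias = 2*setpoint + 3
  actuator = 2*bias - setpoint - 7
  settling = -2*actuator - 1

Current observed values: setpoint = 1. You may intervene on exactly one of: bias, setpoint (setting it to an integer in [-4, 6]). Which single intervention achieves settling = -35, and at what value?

set setpoint = 6

Intervening on bias: settling = -4*bias + 15. Reaching -35 requires bias = 25/2, not an integer.
Intervening on setpoint: with other inputs at their observed values, settling = -6*setpoint + 1. Solving for -35 gives setpoint = 6, within [-4, 6].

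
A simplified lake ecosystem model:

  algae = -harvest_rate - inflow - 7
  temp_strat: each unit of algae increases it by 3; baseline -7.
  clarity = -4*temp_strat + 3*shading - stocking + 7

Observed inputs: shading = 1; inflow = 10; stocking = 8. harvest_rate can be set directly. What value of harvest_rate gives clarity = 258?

harvest_rate = 2

Substituting into the algae equation gives algae = -harvest_rate - 17.
So temp_strat = -3*harvest_rate - 58.
Substituting into the clarity equation gives clarity = 12*harvest_rate + 234.
Solve 12*harvest_rate + 234 = 258: harvest_rate = (258 - 234) / 12 = 2.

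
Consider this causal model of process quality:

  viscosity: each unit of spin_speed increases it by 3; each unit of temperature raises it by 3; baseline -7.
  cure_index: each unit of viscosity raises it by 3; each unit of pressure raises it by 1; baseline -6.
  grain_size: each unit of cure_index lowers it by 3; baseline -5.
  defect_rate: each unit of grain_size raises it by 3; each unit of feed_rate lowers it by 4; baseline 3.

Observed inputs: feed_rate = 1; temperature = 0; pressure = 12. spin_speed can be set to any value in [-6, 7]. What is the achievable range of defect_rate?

Substituting into the viscosity equation gives viscosity = 3*spin_speed - 7.
This gives cure_index = 9*spin_speed - 15.
grain_size becomes -27*spin_speed + 40.
Substituting into the defect_rate equation gives defect_rate = -81*spin_speed + 119.
Linear in spin_speed, so extremes are at the endpoints: spin_speed = -6 gives defect_rate = 605; spin_speed = 7 gives defect_rate = -448.

-448 to 605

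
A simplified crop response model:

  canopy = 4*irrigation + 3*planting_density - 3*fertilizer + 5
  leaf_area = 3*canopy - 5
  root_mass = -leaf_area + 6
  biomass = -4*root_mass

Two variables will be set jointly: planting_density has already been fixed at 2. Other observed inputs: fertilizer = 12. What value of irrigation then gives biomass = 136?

With planting_density held at 2:
Substituting into the canopy equation gives canopy = 4*irrigation - 25.
This gives leaf_area = 12*irrigation - 80.
Substituting into the root_mass equation gives root_mass = -12*irrigation + 86.
Substituting into the biomass equation gives biomass = 48*irrigation - 344.
Solve 48*irrigation - 344 = 136: irrigation = (136 + 344) / 48 = 10.

irrigation = 10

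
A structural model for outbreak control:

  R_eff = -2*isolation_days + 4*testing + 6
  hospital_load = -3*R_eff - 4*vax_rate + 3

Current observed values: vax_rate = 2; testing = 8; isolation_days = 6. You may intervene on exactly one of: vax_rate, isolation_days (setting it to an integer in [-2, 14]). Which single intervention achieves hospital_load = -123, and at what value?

Intervening on vax_rate: with other inputs at their observed values, hospital_load = -4*vax_rate - 75. Solving for -123 gives vax_rate = 12, within [-2, 14].
Intervening on isolation_days: hospital_load = 6*isolation_days - 119. Reaching -123 requires isolation_days = -2/3, not an integer.

set vax_rate = 12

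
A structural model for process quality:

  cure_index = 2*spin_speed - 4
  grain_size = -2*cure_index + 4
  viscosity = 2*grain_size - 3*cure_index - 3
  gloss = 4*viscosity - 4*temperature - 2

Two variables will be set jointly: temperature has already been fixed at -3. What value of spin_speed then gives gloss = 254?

With temperature held at -3:
Substituting into the grain_size equation gives grain_size = -4*spin_speed + 12.
Substituting into the viscosity equation gives viscosity = -14*spin_speed + 33.
So gloss = -56*spin_speed + 142.
Solve -56*spin_speed + 142 = 254: spin_speed = (254 - 142) / -56 = -2.

spin_speed = -2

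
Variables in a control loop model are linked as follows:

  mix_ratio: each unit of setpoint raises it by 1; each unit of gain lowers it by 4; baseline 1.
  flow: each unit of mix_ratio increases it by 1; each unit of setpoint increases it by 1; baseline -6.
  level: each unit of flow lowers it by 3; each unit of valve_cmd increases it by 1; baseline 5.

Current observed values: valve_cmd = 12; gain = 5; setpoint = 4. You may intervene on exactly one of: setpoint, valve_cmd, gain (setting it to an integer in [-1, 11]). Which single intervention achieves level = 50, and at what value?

set setpoint = 7

Intervening on setpoint: with other inputs at their observed values, level = -6*setpoint + 92. Solving for 50 gives setpoint = 7, within [-1, 11].
Intervening on valve_cmd: level = valve_cmd + 56. Reaching 50 requires valve_cmd = -6, outside [-1, 11].
Intervening on gain: level = 12*gain + 8. Reaching 50 requires gain = 7/2, not an integer.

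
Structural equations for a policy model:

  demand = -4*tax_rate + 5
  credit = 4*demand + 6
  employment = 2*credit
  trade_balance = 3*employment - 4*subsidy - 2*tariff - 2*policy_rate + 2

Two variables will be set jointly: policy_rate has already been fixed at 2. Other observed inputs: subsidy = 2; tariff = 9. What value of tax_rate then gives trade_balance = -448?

tax_rate = 6

With policy_rate held at 2:
Substituting into the credit equation gives credit = -16*tax_rate + 26.
This gives employment = -32*tax_rate + 52.
Substituting into the trade_balance equation gives trade_balance = -96*tax_rate + 128.
Solve -96*tax_rate + 128 = -448: tax_rate = (-448 - 128) / -96 = 6.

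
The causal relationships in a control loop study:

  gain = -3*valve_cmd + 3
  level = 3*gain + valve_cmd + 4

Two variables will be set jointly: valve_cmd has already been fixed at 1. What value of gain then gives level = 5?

With valve_cmd held at 1:
Intervening on gain fixes its value directly, overriding its dependence on valve_cmd.
Substituting into the level equation gives level = 3*gain + 5.
Solve 3*gain + 5 = 5: gain = (5 - 5) / 3 = 0.

gain = 0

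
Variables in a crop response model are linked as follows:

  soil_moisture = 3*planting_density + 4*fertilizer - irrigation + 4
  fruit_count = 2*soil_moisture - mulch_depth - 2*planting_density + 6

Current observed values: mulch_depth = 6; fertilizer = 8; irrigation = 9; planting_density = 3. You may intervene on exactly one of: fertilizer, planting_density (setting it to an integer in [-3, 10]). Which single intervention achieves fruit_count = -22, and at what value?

Intervening on fertilizer: with other inputs at their observed values, fruit_count = 8*fertilizer + 2. Solving for -22 gives fertilizer = -3, within [-3, 10].
Intervening on planting_density: fruit_count = 4*planting_density + 54. Reaching -22 requires planting_density = -19, outside [-3, 10].

set fertilizer = -3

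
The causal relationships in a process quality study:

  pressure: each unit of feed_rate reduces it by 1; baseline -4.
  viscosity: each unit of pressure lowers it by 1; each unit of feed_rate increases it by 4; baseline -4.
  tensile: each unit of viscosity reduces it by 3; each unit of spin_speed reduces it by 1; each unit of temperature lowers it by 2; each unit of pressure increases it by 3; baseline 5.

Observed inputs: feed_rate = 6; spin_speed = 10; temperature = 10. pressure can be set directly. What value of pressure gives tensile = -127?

pressure = -7

Intervening on pressure fixes its value directly, overriding its dependence on feed_rate.
Substituting into the viscosity equation gives viscosity = -pressure + 20.
Substituting into the tensile equation gives tensile = 6*pressure - 85.
Solve 6*pressure - 85 = -127: pressure = (-127 + 85) / 6 = -7.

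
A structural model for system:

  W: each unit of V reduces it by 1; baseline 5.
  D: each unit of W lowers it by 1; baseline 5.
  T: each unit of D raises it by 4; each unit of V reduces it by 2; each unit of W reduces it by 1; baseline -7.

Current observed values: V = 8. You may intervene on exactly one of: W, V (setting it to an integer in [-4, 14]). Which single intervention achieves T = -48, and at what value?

Intervening on W: with other inputs at their observed values, T = -5*W - 3. Solving for -48 gives W = 9, within [-4, 14].
Intervening on V: T = 3*V - 12. Reaching -48 requires V = -12, outside [-4, 14].

set W = 9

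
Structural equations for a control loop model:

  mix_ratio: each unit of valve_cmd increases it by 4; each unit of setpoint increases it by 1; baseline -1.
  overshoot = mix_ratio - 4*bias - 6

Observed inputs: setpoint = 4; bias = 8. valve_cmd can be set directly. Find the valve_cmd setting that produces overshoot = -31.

valve_cmd = 1

Substituting into the mix_ratio equation gives mix_ratio = 4*valve_cmd + 3.
This gives overshoot = 4*valve_cmd - 35.
Solve 4*valve_cmd - 35 = -31: valve_cmd = (-31 + 35) / 4 = 1.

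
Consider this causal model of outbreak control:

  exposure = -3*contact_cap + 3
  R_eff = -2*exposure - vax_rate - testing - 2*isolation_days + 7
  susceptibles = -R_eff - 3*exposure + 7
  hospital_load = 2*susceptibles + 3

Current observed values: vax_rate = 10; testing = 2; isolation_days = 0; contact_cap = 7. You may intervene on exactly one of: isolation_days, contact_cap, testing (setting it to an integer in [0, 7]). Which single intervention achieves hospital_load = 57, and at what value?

set contact_cap = 6

Intervening on isolation_days: hospital_load = 4*isolation_days + 63. Reaching 57 requires isolation_days = -3/2, not an integer.
Intervening on contact_cap: with other inputs at their observed values, hospital_load = 6*contact_cap + 21. Solving for 57 gives contact_cap = 6, within [0, 7].
Intervening on testing: hospital_load = 2*testing + 59. Reaching 57 requires testing = -1, outside [0, 7].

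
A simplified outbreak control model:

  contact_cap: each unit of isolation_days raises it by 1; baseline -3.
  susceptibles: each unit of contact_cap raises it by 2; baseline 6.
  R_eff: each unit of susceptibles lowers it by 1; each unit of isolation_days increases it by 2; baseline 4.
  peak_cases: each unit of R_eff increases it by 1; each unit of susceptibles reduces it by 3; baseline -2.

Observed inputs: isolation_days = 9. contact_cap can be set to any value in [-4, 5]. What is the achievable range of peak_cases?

-44 to 28

Intervening on contact_cap fixes its value directly, overriding its dependence on isolation_days.
Substituting into the R_eff equation gives R_eff = -2*contact_cap + 16.
Substituting into the peak_cases equation gives peak_cases = -8*contact_cap - 4.
Linear in contact_cap, so extremes are at the endpoints: contact_cap = -4 gives peak_cases = 28; contact_cap = 5 gives peak_cases = -44.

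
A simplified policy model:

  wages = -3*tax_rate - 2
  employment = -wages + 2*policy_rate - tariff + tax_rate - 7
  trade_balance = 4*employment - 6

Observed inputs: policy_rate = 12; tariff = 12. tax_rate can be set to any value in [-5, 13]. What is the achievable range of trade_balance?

Substituting into the employment equation gives employment = 4*tax_rate + 7.
Substituting into the trade_balance equation gives trade_balance = 16*tax_rate + 22.
Linear in tax_rate, so extremes are at the endpoints: tax_rate = -5 gives trade_balance = -58; tax_rate = 13 gives trade_balance = 230.

-58 to 230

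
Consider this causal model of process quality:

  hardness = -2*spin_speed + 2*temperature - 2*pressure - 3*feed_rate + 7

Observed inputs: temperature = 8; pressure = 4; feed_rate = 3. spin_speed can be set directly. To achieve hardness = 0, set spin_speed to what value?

Substituting into the hardness equation gives hardness = -2*spin_speed + 6.
Solve -2*spin_speed + 6 = 0: spin_speed = (0 - 6) / -2 = 3.

spin_speed = 3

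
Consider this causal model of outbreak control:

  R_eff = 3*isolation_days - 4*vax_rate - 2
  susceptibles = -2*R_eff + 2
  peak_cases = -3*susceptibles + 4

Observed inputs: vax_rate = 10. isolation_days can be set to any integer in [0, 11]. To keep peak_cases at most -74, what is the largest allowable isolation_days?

Substituting into the R_eff equation gives R_eff = 3*isolation_days - 42.
This gives susceptibles = -6*isolation_days + 86.
This gives peak_cases = 18*isolation_days - 254.
Require 18*isolation_days - 254 ≤ -74, so isolation_days ≤ 10.
The largest integer in [0, 11] satisfying this is 10.

isolation_days = 10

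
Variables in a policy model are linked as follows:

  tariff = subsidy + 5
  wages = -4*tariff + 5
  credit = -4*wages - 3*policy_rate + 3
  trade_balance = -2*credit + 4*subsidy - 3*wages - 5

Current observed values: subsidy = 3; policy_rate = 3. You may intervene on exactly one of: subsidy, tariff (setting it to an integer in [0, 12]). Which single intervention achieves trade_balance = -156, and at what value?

Intervening on subsidy: trade_balance = -16*subsidy - 68. Reaching -156 requires subsidy = 11/2, not an integer.
Intervening on tariff: with other inputs at their observed values, trade_balance = -20*tariff + 44. Solving for -156 gives tariff = 10, within [0, 12].

set tariff = 10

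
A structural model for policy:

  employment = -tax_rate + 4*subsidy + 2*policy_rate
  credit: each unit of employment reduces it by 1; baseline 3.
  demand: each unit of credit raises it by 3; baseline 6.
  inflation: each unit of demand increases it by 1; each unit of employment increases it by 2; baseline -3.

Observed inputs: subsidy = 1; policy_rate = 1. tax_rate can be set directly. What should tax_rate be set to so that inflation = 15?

Substituting into the employment equation gives employment = -tax_rate + 6.
Substituting into the credit equation gives credit = tax_rate - 3.
So demand = 3*tax_rate - 3.
inflation becomes tax_rate + 6.
Solve tax_rate + 6 = 15: tax_rate = (15 - 6) / 1 = 9.

tax_rate = 9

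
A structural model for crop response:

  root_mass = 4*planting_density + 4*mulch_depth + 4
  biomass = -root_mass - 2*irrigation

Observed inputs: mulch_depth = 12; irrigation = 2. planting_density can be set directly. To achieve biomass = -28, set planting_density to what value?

Substituting into the root_mass equation gives root_mass = 4*planting_density + 52.
This gives biomass = -4*planting_density - 56.
Solve -4*planting_density - 56 = -28: planting_density = (-28 + 56) / -4 = -7.

planting_density = -7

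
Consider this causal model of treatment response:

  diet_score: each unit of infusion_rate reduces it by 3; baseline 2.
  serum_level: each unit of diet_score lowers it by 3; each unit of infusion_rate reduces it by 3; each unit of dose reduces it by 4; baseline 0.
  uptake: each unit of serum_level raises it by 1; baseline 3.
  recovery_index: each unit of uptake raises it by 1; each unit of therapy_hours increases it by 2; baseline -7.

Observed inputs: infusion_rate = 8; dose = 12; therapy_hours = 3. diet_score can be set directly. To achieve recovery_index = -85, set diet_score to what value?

Intervening on diet_score fixes its value directly, overriding its dependence on infusion_rate.
Substituting into the serum_level equation gives serum_level = -3*diet_score - 72.
Substituting into the uptake equation gives uptake = -3*diet_score - 69.
Substituting into the recovery_index equation gives recovery_index = -3*diet_score - 70.
Solve -3*diet_score - 70 = -85: diet_score = (-85 + 70) / -3 = 5.

diet_score = 5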